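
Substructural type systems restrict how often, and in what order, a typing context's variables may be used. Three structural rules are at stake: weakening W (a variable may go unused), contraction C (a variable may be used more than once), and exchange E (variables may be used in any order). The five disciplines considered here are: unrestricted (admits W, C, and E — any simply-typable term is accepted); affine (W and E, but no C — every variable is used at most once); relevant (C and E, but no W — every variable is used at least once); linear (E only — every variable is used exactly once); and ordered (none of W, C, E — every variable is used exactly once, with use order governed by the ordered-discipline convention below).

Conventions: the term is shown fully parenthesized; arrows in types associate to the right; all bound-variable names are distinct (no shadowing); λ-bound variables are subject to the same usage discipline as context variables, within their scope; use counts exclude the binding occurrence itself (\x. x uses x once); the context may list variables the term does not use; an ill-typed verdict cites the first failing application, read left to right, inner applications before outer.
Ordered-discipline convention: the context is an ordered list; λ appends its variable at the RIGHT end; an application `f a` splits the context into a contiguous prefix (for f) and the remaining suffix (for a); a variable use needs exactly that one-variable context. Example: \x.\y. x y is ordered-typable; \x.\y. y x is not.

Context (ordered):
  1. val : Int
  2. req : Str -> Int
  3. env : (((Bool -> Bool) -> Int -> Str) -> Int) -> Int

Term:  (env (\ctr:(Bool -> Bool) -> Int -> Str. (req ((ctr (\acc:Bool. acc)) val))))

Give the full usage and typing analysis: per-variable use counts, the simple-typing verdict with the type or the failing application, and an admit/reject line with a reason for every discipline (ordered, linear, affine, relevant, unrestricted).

variable uses: val ×1, req ×1, env ×1, ctr (bound) ×1, acc (bound) ×1
left-to-right use order: env, req, ctr, acc, val
typing: well-typed — term : Int
ordered: ✗ — use order env, req, ctr, acc, val needs exchange
linear: ✓ — val, req, env, ctr, acc: one use apiece
affine: ✓ — none of val, req, env, ctr, acc used more than once
relevant: ✓ — at least one use each (val, req, env, ctr, acc)
unrestricted: ✓ — typability at Int is all that's needed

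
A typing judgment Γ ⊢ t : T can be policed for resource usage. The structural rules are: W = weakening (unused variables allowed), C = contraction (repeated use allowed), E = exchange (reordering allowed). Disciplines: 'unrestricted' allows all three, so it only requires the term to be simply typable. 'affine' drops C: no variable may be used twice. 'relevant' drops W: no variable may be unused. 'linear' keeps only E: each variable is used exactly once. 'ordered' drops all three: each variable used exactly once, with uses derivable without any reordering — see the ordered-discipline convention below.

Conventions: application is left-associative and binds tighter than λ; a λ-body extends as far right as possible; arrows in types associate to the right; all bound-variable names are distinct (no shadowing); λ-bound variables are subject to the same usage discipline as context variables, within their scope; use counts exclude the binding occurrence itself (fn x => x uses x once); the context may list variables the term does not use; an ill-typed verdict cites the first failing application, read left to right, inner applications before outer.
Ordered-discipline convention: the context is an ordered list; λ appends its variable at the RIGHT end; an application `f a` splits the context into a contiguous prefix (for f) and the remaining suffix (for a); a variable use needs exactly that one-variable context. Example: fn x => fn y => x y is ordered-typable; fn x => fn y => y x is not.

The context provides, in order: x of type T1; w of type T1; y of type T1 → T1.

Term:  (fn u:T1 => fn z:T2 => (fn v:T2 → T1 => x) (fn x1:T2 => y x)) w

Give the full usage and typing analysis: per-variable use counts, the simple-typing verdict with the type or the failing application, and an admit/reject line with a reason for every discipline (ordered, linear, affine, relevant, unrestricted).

usage: x: 2×, w: 1×, y: 1×, u [bound]: 0×, z [bound]: 0×, v [bound]: 0×, x1 [bound]: 0×
order of uses: x, y, x, w
typing: well-typed at T2 → T1
ordered: ✗ — needs contraction — x ×2; u, z, v, x1 never used (weakening)
linear: ✗ — needs contraction — x ×2; u, z, v, x1 never used (weakening)
affine: ✗ — needs contraction — x ×2
relevant: ✗ — u, z, v, x1 never used (weakening)
unrestricted: ✓ — typability at T2 → T1 is all that's needed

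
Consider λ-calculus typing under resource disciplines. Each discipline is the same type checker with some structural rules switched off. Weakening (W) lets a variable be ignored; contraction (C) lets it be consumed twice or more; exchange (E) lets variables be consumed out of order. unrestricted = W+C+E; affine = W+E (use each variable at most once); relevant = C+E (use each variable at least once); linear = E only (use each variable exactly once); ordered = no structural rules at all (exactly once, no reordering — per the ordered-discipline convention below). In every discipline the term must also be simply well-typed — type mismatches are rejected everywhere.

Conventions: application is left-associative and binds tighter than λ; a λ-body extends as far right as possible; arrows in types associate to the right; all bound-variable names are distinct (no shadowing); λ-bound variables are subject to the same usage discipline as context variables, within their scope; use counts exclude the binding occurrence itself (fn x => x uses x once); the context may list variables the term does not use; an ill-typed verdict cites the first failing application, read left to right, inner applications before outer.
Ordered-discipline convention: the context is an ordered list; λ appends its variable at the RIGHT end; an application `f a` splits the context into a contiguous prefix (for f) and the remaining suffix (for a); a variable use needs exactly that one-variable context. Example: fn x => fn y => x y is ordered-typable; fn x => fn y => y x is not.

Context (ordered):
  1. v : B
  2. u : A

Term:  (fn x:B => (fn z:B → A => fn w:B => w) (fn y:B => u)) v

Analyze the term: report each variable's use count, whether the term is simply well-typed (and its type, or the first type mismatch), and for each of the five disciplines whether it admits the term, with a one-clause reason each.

use counts: v: 1×, u: 1×, x (λ-bound): 0×, z (λ-bound): 0×, w (λ-bound): 1×, y (λ-bound): 0×
order of uses: w, u, v
typing: the term checks, with type B → B
ordered: ✗, x, z, y left unused
linear: ✗, x, z, y left unused
affine: ✓, at most one use each (v, u, x, z, w, y)
relevant: ✗, x, z, y left unused
unrestricted: ✓, well-typed at B → B; no restrictions here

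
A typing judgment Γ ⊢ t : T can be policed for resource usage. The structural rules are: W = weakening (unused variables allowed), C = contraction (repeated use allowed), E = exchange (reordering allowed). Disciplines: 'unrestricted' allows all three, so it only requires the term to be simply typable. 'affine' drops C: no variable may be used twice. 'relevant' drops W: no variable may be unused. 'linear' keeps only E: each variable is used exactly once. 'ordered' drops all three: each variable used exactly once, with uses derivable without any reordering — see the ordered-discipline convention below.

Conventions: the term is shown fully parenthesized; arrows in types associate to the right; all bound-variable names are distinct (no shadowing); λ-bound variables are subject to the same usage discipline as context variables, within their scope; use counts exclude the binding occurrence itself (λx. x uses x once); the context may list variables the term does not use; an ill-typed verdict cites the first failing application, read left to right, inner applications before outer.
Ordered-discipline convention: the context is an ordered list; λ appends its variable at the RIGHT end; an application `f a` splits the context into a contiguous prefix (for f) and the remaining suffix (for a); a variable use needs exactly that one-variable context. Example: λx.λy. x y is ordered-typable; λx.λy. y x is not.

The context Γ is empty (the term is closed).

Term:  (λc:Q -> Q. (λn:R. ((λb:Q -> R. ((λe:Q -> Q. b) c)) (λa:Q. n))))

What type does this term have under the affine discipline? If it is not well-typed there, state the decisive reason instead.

term : (Q -> Q) -> R -> Q -> R
counts: c [bound]: 1, n [bound]: 1, b [bound]: 1, e [bound]: 0, a [bound]: 0
uses in reading order: b, c, n
typing: well-typed — term : (Q -> Q) -> R -> Q -> R
across the five disciplines: ordered ✗, linear ✗, affine ✓, relevant ✗, unrestricted ✓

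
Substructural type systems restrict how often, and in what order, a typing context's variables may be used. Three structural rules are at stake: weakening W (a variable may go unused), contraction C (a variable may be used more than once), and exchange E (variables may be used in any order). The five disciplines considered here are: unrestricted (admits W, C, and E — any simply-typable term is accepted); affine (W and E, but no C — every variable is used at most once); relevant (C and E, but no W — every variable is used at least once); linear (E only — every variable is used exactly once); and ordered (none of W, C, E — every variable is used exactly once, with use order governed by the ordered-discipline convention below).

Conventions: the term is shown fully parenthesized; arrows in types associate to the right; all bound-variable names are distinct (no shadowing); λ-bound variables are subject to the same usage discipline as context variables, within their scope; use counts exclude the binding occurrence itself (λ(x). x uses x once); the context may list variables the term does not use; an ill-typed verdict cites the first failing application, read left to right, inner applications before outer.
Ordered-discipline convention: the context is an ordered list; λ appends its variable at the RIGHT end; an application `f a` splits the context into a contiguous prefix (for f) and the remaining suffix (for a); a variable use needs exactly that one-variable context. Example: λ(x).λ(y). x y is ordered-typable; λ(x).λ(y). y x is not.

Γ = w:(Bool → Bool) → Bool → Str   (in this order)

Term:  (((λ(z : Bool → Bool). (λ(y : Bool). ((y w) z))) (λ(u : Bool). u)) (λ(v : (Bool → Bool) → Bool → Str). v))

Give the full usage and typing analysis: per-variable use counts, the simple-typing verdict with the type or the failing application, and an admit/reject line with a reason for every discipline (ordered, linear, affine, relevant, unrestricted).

use counts: w=1; z [bound]=1; y [bound]=1; u [bound]=1; v [bound]=1
left-to-right use order: y, w, z, u, v
typing: ill-typed: can't apply a value of type Bool
ordered ✗ (not simply typable)
linear ✗ (fails simple typing)
affine ✗ (a type mismatch blocks all five)
relevant ✗ (the type mismatch rejects it)
unrestricted ✗ (not simply typable)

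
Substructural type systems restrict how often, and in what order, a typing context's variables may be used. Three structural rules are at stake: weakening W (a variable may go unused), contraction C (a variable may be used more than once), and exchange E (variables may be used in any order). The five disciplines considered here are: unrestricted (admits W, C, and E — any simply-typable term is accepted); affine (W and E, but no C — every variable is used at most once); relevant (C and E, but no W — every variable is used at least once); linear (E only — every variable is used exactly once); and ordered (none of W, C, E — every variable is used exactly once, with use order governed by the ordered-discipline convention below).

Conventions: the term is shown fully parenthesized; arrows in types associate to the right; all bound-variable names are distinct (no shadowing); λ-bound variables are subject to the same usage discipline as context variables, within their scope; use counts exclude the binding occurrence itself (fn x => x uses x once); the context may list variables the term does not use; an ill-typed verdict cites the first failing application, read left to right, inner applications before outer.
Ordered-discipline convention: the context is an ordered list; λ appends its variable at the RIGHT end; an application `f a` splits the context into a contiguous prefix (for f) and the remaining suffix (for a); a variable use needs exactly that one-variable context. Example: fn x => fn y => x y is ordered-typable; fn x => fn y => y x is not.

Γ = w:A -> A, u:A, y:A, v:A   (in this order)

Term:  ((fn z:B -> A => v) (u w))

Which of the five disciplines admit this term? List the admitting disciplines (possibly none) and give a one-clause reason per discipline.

admitted in: none
variable uses: w=1; u=1; y=0; v=1; z (λ-bound)=0
use order (left to right): v, u, w
typing: ill-typed: non-function type A applied to an argument
ordered: ✗ — a type mismatch blocks all five
linear: ✗ — the type mismatch rejects it
affine: ✗ — not simply typable
relevant: ✗ — fails simple typing
unrestricted: ✗ — a type mismatch blocks all five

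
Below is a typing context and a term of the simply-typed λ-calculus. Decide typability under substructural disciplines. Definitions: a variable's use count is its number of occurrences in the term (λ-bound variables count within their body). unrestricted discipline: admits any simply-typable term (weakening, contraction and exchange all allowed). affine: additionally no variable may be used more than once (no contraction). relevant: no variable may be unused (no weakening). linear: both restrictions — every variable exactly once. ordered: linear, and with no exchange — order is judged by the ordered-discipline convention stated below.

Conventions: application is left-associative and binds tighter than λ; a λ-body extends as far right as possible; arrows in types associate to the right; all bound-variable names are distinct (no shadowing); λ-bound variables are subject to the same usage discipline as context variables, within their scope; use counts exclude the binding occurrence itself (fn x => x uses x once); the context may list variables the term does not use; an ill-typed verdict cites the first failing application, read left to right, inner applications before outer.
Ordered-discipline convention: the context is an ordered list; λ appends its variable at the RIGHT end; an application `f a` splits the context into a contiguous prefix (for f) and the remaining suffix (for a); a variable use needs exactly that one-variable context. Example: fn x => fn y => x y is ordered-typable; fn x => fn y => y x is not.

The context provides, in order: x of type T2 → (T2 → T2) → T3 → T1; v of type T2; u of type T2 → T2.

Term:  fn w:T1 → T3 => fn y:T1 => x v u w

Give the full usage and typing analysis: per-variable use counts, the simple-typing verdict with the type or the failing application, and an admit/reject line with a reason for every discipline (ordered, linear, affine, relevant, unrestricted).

use counts: x ×1; v ×1; u ×1; w [bound] ×1; y [bound] ×0
left-to-right use order: x, v, u, w
typing: ill-typed: an argument T1 → T3 mismatches the expected T3
ordered: ✗, not simply typable
linear: ✗, fails simple typing
affine: ✗, a type mismatch blocks all five
relevant: ✗, the type mismatch rejects it
unrestricted: ✗, not simply typable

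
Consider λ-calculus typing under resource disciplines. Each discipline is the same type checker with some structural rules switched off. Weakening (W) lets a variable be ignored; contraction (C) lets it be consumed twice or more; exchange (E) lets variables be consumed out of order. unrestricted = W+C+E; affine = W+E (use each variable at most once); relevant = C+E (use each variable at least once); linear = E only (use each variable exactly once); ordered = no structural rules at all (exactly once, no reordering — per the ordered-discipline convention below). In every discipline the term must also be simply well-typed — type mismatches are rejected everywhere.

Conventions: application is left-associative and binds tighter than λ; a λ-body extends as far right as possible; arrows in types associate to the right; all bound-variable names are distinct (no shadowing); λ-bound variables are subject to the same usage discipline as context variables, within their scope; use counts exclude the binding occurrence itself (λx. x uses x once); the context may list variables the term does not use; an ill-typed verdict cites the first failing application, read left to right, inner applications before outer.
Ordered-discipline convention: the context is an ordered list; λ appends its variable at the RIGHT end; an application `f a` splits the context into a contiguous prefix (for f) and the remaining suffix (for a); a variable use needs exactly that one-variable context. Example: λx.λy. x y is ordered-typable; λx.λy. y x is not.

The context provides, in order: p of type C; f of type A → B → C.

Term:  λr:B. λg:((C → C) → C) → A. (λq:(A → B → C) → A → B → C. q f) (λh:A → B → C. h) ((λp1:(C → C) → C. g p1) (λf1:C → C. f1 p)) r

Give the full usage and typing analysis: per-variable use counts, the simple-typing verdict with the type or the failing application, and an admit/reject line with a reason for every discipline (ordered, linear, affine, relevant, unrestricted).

usage: p: 1×, f: 1×, r (λ-bound): 1×, g (λ-bound): 1×, q (λ-bound): 1×, h (λ-bound): 1×, p1 (λ-bound): 1×, f1 (λ-bound): 1×
uses in reading order: q, f, h, g, p1, f1, p, r
typing: ✓ — B → (((C → C) → C) → A) → C
ordered: ✗ — use order q, f, h, g, p1, f1, p, r needs exchange
linear: ✓ — each of p, f, r, g, q, h, p1, f1 used exactly once
affine: ✓ — at most one use each (p, f, r, g, q, h, p1, f1)
relevant: ✓ — every one of p, f, r, g, q, h, p1, f1 appears
unrestricted: ✓ — type-checks (B → (((C → C) → C) → A) → C) and nothing is barred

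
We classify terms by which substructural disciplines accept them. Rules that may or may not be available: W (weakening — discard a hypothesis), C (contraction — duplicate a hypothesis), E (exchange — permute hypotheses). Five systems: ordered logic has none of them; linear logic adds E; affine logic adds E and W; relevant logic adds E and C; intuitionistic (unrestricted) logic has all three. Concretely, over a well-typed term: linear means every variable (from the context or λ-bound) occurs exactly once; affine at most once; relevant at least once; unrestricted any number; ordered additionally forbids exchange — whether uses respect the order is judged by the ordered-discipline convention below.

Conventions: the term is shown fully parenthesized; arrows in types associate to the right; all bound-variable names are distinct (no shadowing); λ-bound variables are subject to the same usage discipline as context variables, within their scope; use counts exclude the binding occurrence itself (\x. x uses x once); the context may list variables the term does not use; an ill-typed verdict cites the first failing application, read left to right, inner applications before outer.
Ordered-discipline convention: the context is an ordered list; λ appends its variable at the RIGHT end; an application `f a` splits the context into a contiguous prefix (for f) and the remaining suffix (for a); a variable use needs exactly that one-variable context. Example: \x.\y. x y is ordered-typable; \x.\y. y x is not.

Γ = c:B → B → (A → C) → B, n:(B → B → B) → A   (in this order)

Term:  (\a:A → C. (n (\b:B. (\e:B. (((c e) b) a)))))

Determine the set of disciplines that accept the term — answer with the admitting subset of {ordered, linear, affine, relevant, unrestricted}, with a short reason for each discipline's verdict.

accepted by: linear, affine, relevant, unrestricted
use counts: c ×1; n ×1; a [bound] ×1; b [bound] ×1; e [bound] ×1
use order (left to right): n, c, e, b, a
typing: the term checks, with type (A → C) → A
ordered: ✗ — use order n, c, e, b, a needs exchange
linear: ✓ — each of c, n, a, b, e used exactly once
affine: ✓ — at most one use each (c, n, a, b, e)
relevant: ✓ — none of c, n, a, b, e goes unused
unrestricted: ✓ — type-checks ((A → C) → A) and nothing is barred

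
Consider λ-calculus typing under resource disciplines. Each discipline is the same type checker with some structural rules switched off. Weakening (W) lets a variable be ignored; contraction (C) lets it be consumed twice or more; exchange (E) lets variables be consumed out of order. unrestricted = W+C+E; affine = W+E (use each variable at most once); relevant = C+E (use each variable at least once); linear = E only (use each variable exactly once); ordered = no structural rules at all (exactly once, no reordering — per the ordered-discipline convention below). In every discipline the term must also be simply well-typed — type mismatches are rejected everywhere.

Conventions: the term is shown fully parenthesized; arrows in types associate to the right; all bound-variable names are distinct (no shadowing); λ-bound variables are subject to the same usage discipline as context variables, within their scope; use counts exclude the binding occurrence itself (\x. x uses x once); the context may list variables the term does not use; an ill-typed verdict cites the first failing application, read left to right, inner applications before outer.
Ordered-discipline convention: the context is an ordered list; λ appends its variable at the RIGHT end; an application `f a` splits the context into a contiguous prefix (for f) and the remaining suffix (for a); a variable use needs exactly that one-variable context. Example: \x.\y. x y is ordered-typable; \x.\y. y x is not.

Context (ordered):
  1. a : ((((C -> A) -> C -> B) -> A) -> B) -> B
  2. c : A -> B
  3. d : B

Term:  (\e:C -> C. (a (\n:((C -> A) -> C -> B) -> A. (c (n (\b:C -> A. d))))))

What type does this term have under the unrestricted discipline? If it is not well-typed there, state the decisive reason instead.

not well-typed under unrestricted — the type mismatch rejects it
variable uses: a: 1, c: 1, d: 1, e (λ-bound): 0, n (λ-bound): 1, b (λ-bound): 0
left-to-right use order: a, c, n, d
typing: ill-typed: an application expects (C -> A) -> C -> B but receives (C -> A) -> B
per-discipline verdicts: ordered ✗, linear ✗, affine ✗, relevant ✗, unrestricted ✗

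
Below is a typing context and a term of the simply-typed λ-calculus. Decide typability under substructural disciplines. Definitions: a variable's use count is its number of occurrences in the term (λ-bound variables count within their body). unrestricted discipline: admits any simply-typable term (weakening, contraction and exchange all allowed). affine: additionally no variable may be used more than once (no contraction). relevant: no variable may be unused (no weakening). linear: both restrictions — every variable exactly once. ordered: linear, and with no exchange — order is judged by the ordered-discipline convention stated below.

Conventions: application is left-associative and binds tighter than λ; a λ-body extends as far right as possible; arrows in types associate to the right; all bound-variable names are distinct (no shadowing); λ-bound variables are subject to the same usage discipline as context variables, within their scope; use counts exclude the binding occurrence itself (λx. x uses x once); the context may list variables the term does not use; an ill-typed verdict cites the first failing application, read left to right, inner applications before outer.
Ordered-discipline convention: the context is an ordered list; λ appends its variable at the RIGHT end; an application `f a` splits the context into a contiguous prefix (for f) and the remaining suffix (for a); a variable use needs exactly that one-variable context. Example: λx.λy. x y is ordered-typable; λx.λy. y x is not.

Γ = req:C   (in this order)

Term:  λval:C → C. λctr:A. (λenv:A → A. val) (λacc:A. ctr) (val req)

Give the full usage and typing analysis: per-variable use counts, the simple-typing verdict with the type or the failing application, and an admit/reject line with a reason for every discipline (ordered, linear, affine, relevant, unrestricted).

usage: req ×1; val (λ-bound) ×2; ctr (λ-bound) ×1; env (λ-bound) ×0; acc (λ-bound) ×0
order of uses: val, ctr, val, req
typing: well-typed — term : (C → C) → A → C
ordered: ✗, uses contraction: val ×2; env, acc left unused
linear: ✗, uses contraction: val ×2; env, acc left unused
affine: ✗, uses contraction: val ×2
relevant: ✗, env, acc left unused
unrestricted: ✓, simply typable at (C → C) → A → C; W, C, E all held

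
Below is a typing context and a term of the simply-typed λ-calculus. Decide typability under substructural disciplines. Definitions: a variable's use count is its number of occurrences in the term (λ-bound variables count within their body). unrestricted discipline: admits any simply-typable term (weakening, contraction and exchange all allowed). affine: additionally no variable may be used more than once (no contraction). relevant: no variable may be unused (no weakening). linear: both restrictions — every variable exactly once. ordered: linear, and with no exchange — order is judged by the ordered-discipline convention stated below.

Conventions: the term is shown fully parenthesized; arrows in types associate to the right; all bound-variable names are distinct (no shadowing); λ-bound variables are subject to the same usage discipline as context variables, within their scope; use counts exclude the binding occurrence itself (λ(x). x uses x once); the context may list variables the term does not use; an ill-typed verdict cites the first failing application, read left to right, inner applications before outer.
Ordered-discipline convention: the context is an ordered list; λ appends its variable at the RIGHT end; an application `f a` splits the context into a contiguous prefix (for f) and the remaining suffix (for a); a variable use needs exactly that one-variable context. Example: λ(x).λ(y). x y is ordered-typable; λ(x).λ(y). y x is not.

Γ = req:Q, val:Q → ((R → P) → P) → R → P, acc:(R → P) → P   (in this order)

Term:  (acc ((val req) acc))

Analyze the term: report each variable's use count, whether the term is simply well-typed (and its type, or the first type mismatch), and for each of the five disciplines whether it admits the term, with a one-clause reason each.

variable uses: req ×1; val ×1; acc ×2
order of uses: acc, val, req, acc
typing: ✓ — P
ordered: ✗, uses contraction: acc ×2
linear: ✗, uses contraction: acc ×2
affine: ✗, uses contraction: acc ×2
relevant: ✓, none of req, val, acc goes unused
unrestricted: ✓, well-typed at P; no restrictions here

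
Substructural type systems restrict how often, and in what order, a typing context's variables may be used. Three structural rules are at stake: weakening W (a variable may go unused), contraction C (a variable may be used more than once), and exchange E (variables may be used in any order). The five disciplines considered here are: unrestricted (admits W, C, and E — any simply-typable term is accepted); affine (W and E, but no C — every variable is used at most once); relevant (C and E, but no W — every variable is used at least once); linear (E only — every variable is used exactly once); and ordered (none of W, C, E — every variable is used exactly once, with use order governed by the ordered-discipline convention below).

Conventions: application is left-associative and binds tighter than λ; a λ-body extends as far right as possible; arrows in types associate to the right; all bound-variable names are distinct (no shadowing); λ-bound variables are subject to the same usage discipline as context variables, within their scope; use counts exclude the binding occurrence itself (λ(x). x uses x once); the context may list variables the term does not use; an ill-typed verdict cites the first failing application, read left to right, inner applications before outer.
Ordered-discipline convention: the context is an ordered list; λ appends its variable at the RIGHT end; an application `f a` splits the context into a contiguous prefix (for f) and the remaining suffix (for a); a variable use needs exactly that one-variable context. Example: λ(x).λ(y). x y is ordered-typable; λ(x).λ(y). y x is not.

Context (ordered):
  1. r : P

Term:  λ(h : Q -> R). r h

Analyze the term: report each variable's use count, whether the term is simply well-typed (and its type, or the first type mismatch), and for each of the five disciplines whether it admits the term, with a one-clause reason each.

variable uses: r: 1; h (λ-bound): 1
left-to-right use order: r, h
typing: ill-typed: can't apply a value of type P
ordered: ✗, fails simple typing
linear: ✗, a type mismatch blocks all five
affine: ✗, the type mismatch rejects it
relevant: ✗, not simply typable
unrestricted: ✗, fails simple typing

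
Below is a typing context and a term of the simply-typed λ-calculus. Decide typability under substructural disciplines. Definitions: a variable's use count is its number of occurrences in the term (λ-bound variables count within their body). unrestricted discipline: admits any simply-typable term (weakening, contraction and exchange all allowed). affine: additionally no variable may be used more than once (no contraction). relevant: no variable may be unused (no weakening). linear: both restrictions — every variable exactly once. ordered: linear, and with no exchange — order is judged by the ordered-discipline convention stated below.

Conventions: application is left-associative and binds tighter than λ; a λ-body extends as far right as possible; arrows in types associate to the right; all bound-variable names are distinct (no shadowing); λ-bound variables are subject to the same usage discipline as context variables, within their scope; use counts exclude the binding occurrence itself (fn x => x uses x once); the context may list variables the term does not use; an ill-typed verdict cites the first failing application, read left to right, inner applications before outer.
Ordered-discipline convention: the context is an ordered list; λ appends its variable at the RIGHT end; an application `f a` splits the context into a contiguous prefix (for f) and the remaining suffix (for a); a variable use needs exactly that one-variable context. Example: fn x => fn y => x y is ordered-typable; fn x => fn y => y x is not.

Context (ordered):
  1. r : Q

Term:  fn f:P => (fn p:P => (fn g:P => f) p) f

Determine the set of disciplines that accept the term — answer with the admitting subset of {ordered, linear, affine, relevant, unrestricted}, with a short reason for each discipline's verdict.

accepted by: unrestricted
variable uses: r: 0; f (bound): 2; p (bound): 1; g (bound): 0
left-to-right use order: f, p, f
typing: well-typed at P -> P
ordered: ✗, f ×2 used more than once (contraction); r, g left unused
linear: ✗, f ×2 used more than once (contraction); r, g left unused
affine: ✗, f ×2 used more than once (contraction)
relevant: ✗, r, g left unused
unrestricted: ✓, simply typable at P -> P; W, C, E all held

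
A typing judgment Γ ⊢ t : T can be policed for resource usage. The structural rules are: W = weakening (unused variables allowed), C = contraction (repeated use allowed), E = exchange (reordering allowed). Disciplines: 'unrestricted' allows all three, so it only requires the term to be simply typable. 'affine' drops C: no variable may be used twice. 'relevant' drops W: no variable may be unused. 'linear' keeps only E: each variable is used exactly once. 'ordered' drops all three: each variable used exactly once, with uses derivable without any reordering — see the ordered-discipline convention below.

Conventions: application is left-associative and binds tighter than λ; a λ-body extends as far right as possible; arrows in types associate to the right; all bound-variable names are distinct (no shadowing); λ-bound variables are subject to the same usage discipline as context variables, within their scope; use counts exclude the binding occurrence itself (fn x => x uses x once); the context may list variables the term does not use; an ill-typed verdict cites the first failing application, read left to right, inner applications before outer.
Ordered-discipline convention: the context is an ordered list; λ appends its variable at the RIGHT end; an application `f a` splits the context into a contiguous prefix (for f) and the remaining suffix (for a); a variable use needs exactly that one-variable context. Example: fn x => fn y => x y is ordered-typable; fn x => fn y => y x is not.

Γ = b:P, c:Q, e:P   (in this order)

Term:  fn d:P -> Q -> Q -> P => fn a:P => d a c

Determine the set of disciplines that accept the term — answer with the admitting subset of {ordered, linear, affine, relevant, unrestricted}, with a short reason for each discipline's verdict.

admitted in: affine, unrestricted
counts: b: 0; c: 1; e: 0; d (bound): 1; a (bound): 1
uses in reading order: d, a, c
typing: the term checks, with type (P -> Q -> Q -> P) -> P -> Q -> P
ordered ✗ (needs weakening: b, e unused)
linear ✗ (needs weakening: b, e unused)
affine ✓ (none of b, c, e, d, a used more than once)
relevant ✗ (needs weakening: b, e unused)
unrestricted ✓ (type-checks ((P -> Q -> Q -> P) -> P -> Q -> P) and nothing is barred)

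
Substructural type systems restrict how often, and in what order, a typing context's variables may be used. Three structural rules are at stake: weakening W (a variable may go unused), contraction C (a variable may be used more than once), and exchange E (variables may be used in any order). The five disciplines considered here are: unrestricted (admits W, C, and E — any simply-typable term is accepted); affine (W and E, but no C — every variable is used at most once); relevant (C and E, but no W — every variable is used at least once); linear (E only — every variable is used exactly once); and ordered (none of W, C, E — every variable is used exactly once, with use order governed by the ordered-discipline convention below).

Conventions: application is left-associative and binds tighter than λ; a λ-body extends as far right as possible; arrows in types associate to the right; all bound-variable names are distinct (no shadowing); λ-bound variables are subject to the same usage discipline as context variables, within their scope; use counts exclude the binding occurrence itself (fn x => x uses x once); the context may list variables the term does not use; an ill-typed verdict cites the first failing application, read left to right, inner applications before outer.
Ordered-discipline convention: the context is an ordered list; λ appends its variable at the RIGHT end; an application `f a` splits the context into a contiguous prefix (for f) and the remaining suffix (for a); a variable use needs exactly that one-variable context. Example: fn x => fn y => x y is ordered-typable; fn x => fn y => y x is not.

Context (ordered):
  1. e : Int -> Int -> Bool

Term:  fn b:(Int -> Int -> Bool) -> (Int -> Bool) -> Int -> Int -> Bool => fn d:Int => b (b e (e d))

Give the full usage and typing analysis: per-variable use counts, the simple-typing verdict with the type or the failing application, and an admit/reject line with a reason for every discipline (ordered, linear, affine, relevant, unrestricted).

counts: e=2, b (λ-bound)=2, d (λ-bound)=1
left-to-right use order: b, b, e, e, d
typing: ✓ — ((Int -> Int -> Bool) -> (Int -> Bool) -> Int -> Int -> Bool) -> Int -> (Int -> Bool) -> Int -> Int -> Bool
ordered: ✗, repeated use of e ×2, b ×2
linear: ✗, repeated use of e ×2, b ×2
affine: ✗, repeated use of e ×2, b ×2
relevant: ✓, e, b, d: all used, weakening unneeded
unrestricted: ✓, simply typable at ((Int -> Int -> Bool) -> (Int -> Bool) -> Int -> Int -> Bool) -> Int -> (Int -> Bool) -> Int -> Int -> Bool; W, C, E all held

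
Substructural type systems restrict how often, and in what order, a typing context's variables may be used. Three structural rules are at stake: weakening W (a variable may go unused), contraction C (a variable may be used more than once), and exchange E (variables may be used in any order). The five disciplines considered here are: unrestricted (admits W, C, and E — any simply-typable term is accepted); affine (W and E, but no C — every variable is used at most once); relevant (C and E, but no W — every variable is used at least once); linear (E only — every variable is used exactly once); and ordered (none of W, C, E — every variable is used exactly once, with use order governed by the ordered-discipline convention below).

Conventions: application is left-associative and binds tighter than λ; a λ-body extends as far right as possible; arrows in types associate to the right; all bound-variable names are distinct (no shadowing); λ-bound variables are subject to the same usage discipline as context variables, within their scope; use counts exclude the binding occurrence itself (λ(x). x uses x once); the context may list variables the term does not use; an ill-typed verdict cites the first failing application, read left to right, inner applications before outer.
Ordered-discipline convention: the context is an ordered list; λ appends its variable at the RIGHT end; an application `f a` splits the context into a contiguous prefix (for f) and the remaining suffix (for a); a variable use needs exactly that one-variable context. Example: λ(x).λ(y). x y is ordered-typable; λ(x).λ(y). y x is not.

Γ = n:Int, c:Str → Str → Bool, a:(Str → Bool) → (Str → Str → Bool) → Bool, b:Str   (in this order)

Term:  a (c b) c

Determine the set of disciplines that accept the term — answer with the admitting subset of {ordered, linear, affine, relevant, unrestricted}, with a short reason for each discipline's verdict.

admitted in: unrestricted
variable uses: n: 0×; c: 2×; a: 1×; b: 1×
use order (left to right): a, c, b, c
typing: the term checks, with type Bool
ordered ✗ (uses contraction: c ×2; unused: n — weakening required)
linear ✗ (uses contraction: c ×2; unused: n — weakening required)
affine ✗ (uses contraction: c ×2)
relevant ✗ (unused: n — weakening required)
unrestricted ✓ (type-checks (Bool) and nothing is barred)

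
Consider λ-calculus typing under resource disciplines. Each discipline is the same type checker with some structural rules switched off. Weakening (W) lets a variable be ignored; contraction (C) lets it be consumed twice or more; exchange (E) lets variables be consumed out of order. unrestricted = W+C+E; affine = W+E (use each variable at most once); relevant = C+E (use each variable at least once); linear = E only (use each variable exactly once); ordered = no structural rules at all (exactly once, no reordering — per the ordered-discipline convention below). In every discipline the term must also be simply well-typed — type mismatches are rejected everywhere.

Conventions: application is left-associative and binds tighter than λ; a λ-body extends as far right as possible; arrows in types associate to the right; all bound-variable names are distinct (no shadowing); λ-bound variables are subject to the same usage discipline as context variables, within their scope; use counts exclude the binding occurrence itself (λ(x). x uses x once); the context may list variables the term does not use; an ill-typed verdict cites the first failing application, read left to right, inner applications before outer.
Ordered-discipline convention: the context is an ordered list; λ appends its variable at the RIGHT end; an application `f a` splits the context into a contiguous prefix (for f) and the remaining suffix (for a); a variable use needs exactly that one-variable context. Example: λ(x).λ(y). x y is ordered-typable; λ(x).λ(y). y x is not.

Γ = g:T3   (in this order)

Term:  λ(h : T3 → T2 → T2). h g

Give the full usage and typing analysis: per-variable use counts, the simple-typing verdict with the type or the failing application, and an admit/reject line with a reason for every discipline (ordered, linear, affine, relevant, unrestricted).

use counts: g=1; h [bound]=1
use order (left to right): h, g
typing: ✓ — (T3 → T2 → T2) → T2 → T2
ordered: ✗ — needs exchange: uses follow h, g
linear: ✓ — each of g, h used exactly once
affine: ✓ — none of g, h used more than once
relevant: ✓ — every one of g, h appears
unrestricted: ✓ — type-checks ((T3 → T2 → T2) → T2 → T2) and nothing is barred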